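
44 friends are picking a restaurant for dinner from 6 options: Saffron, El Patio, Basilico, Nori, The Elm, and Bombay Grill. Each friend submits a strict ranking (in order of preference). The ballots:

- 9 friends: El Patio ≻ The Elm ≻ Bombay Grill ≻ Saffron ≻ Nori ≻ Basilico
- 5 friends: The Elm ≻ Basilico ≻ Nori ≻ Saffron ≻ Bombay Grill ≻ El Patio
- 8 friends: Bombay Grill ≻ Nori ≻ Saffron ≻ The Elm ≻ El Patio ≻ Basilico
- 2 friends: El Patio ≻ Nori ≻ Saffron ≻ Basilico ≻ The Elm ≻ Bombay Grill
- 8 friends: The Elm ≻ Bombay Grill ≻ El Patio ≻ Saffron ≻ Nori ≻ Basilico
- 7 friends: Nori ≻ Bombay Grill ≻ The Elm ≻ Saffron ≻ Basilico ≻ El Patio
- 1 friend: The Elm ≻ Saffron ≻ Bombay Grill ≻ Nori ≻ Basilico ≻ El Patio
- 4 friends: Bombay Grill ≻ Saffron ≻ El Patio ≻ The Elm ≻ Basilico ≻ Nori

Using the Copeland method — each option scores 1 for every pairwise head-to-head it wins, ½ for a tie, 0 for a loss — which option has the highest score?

The Elm

Saffron: beats El Patio and Basilico; ties Nori; loses to The Elm and Bombay Grill → score 2.5.
El Patio: beats Basilico and Nori; loses to Saffron, The Elm, and Bombay Grill → score 2.
Basilico: loses to Saffron, El Patio, Nori, The Elm, and Bombay Grill → score 0.
Nori: beats Basilico; ties Saffron; loses to El Patio, The Elm, and Bombay Grill → score 1.5.
The Elm: beats Saffron, El Patio, Basilico, Nori, and Bombay Grill → score 5.
Bombay Grill: beats Saffron, El Patio, Basilico, and Nori; loses to The Elm → score 4.
The Elm has the best pairwise record.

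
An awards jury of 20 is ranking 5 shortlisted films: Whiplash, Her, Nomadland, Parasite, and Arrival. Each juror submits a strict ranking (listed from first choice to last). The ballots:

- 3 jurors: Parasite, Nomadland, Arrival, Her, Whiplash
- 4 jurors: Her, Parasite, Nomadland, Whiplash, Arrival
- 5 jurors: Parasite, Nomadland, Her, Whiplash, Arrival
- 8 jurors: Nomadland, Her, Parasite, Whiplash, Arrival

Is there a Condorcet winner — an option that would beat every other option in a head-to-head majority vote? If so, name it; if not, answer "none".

Checking pairwise contests:
Her beats Whiplash 20–0.
Nomadland beats Her 16–4.
Parasite beats Nomadland 12–8.
Her beats Parasite 12–8.
Whiplash beats Arrival 17–3.
Every option loses at least one head-to-head, so there is no Condorcet winner.

none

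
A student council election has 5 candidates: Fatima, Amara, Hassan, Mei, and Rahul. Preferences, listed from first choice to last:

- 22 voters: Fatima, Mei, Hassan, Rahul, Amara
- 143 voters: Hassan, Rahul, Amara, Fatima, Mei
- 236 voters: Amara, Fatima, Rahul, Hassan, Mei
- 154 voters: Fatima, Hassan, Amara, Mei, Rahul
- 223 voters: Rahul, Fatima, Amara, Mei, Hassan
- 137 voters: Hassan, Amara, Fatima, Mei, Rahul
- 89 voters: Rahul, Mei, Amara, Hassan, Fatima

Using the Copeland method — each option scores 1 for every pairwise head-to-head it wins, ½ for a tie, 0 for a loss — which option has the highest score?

Amara

Fatima: beats Hassan, Mei, and Rahul; loses to Amara → score 3.
Amara: beats Fatima, Hassan, Mei, and Rahul → score 4.
Hassan: beats Mei; loses to Fatima, Amara, and Rahul → score 1.
Mei: loses to Fatima, Amara, Hassan, and Rahul → score 0.
Rahul: beats Hassan and Mei; loses to Fatima and Amara → score 2.
Amara has the best pairwise record.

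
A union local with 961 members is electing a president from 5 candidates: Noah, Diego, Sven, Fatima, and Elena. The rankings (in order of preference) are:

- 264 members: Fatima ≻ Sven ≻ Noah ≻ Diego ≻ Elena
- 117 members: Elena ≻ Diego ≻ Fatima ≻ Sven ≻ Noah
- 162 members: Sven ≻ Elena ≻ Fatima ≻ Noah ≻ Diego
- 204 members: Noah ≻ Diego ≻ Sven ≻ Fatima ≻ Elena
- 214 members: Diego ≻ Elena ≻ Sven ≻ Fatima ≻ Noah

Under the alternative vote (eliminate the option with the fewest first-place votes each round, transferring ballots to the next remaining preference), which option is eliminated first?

Round 1: Noah 204, Diego 214, Sven 162, Fatima 264, Elena 117. Eliminate Elena.

Elena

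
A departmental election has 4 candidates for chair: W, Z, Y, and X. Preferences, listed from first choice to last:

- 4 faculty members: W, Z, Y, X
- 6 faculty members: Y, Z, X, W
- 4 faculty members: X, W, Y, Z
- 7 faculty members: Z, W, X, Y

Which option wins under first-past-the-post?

First-place votes: W 4, Z 7, Y 6, X 4.
Z has the most first-place votes.

Z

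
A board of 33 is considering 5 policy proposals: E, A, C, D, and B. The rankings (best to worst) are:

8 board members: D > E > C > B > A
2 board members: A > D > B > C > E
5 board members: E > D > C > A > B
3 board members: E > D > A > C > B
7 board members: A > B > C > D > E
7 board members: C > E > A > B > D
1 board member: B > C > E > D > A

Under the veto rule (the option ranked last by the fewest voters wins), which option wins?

C

Last-place votes: E 9, A 9, C 0, D 7, B 8.
C is ranked last by the fewest voters, so C wins.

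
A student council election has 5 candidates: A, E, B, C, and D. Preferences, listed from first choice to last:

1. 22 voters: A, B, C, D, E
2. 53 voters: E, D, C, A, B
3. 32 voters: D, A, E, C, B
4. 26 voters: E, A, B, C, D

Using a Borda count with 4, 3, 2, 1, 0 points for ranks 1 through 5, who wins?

E

A: 22·4 + 53·1 + 32·3 + 26·3 = 315
E: 22·0 + 53·4 + 32·2 + 26·4 = 380
B: 22·3 + 53·0 + 32·0 + 26·2 = 118
C: 22·2 + 53·2 + 32·1 + 26·1 = 208
D: 22·1 + 53·3 + 32·4 + 26·0 = 309
E has the highest Borda score (380).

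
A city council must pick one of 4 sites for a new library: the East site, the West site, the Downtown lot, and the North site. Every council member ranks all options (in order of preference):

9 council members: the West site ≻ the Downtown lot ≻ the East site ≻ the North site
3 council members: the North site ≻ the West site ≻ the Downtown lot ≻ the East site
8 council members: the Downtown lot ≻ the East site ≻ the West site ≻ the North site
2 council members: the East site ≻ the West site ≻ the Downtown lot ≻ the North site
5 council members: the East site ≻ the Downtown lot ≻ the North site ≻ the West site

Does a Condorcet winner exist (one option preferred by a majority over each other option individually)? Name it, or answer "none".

none

Checking pairwise contests:
the Downtown lot beats the East site 20–7.
the East site beats the West site 15–12.
the West site beats the Downtown lot 14–13.
the East site beats the North site 24–3.
Every option loses at least one head-to-head, so there is no Condorcet winner.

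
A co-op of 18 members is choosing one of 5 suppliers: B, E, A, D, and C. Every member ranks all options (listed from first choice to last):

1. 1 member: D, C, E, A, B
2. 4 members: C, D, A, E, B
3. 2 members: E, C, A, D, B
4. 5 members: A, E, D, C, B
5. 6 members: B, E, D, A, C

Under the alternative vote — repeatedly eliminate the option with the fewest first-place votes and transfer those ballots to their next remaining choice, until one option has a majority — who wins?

Round 1: B 6, E 2, A 5, D 1, C 4. Eliminate D.
Round 2: B 6, E 2, A 5, C 5. Eliminate E.
Round 3: B 6, A 5, C 7. Eliminate A.
Round 4: B 6, C 12. C has a majority.

C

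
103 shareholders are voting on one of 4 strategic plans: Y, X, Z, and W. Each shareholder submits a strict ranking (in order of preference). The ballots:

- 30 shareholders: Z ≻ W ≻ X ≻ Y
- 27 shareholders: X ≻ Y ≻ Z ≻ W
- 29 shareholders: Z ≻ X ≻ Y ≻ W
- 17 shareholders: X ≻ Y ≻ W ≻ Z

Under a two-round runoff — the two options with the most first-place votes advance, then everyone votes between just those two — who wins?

Round 1 first-place votes: Y 0, X 44, Z 59, W 0.
Z and X advance.
Runoff: Z is preferred to X by 59 voters; X by 44.
Z wins the runoff.

Z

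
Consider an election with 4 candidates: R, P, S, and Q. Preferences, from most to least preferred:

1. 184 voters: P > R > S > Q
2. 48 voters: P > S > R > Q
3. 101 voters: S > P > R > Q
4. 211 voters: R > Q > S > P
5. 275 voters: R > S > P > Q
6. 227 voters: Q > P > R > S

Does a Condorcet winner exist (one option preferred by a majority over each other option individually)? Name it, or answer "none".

none

Checking pairwise contests:
P beats R 560–486.
S beats P 587–459.
R beats S 897–149.
R beats Q 819–227.
Every option loses at least one head-to-head, so there is no Condorcet winner.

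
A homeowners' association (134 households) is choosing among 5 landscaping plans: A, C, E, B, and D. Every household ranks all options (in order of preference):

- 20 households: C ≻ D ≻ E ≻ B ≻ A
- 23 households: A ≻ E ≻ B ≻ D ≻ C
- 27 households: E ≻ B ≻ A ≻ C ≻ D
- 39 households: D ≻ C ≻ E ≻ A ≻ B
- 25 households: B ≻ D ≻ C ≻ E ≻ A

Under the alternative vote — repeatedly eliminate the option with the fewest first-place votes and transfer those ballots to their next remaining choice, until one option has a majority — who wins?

Round 1: A 23, C 20, E 27, B 25, D 39. Eliminate C.
Round 2: A 23, E 27, B 25, D 59. Eliminate A.
Round 3: E 50, B 25, D 59. Eliminate B.
Round 4: E 50, D 84. D has a majority.

D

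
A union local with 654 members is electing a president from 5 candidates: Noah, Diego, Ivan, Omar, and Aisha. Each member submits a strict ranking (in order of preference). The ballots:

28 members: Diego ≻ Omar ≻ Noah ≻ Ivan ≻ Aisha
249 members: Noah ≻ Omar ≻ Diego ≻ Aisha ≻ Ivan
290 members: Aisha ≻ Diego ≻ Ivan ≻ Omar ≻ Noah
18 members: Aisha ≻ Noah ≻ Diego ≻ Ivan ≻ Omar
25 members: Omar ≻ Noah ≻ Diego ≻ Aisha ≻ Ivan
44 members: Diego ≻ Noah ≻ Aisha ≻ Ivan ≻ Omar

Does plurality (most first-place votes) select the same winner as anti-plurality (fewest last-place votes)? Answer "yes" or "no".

no

Plurality — first-place votes: Noah 249, Diego 72, Ivan 0, Omar 25, Aisha 308. Winner: Aisha.
Anti-plurality — last-place votes: Noah 290, Diego 0, Ivan 274, Omar 62, Aisha 28. Winner: Diego.
The two methods disagree.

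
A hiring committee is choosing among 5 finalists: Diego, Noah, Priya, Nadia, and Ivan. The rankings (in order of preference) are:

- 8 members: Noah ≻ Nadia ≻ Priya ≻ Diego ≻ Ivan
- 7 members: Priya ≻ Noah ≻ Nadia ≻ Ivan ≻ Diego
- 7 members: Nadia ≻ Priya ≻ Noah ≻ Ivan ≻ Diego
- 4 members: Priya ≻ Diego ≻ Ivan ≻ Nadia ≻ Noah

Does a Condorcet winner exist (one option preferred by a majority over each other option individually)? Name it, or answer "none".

Checking pairwise contests:
Noah beats Diego 22–4.
Priya beats Noah 18–8.
Nadia beats Priya 15–11.
Noah beats Nadia 15–11.
Noah beats Ivan 22–4.
Every option loses at least one head-to-head, so there is no Condorcet winner.

none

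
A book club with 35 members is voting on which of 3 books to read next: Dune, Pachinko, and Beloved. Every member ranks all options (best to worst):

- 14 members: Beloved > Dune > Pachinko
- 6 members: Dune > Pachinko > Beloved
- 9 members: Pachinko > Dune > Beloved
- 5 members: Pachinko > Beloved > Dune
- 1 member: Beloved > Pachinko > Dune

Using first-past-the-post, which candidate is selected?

Beloved

First-place votes: Dune 6, Pachinko 14, Beloved 15.
Beloved has the most first-place votes.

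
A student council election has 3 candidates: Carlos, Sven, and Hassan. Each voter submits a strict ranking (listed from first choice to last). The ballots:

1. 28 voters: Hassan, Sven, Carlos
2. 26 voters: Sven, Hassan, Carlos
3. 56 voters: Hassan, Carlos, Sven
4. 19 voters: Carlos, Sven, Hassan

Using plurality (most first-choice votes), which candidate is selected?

Hassan

First-place votes: Carlos 19, Sven 26, Hassan 84.
Hassan has the most first-place votes.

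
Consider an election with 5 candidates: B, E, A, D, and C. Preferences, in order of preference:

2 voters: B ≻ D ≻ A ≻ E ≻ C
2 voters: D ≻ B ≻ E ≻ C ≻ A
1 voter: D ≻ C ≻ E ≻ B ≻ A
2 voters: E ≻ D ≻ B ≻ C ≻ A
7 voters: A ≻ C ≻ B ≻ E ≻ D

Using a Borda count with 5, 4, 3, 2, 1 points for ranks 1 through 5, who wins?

B

B: 2·5 + 2·4 + 1·2 + 2·3 + 7·3 = 47
E: 2·2 + 2·3 + 1·3 + 2·5 + 7·2 = 37
A: 2·3 + 2·1 + 1·1 + 2·1 + 7·5 = 46
D: 2·4 + 2·5 + 1·5 + 2·4 + 7·1 = 38
C: 2·1 + 2·2 + 1·4 + 2·2 + 7·4 = 42
B has the highest Borda score (47).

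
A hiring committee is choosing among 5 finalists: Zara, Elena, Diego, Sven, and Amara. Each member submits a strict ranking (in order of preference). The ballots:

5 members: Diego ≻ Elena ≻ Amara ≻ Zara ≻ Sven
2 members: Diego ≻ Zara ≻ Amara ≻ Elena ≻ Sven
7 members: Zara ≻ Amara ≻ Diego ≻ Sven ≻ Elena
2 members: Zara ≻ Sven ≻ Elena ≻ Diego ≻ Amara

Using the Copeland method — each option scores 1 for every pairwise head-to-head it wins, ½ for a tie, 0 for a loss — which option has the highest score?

Zara

Zara: beats Elena, Diego, Sven, and Amara → score 4.
Elena: loses to Zara, Diego, Sven, and Amara → score 0.
Diego: beats Elena, Sven, and Amara; loses to Zara → score 3.
Sven: beats Elena; loses to Zara, Diego, and Amara → score 1.
Amara: beats Elena and Sven; loses to Zara and Diego → score 2.
Zara has the best pairwise record.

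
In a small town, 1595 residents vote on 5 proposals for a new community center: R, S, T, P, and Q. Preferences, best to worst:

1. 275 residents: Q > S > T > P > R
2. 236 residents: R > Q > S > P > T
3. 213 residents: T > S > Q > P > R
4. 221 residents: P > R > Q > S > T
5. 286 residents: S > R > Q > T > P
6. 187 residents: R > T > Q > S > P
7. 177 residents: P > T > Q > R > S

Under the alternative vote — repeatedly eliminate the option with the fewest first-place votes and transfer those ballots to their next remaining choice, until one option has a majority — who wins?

Round 1: R 423, S 286, T 213, P 398, Q 275. Eliminate T.
Round 2: R 423, S 499, P 398, Q 275. Eliminate Q.
Round 3: R 423, S 774, P 398. Eliminate P.
Round 4: R 821, S 774. R has a majority.

R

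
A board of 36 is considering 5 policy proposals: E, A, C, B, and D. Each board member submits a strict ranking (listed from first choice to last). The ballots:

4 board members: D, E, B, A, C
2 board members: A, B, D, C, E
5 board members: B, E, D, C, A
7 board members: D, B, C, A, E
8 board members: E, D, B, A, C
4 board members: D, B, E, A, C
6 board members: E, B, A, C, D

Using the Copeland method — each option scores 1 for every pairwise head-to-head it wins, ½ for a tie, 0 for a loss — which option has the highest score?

E

E: beats A, C, and D; ties B → score 3.5.
A: beats C; loses to E, B, and D → score 1.
C: loses to E, A, B, and D → score 0.
B: beats A and C; ties E; loses to D → score 2.5.
D: beats A, C, and B; loses to E → score 3.
E has the best pairwise record.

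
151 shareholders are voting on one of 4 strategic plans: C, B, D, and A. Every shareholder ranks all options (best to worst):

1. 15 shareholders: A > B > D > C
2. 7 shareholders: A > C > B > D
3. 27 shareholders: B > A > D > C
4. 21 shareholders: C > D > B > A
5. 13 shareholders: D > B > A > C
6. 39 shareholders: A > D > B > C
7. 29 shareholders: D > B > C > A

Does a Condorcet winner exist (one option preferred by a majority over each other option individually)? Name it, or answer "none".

none

Checking pairwise contests:
B beats C 123–28.
D beats B 102–49.
A beats D 88–63.
B beats A 90–61.
Every option loses at least one head-to-head, so there is no Condorcet winner.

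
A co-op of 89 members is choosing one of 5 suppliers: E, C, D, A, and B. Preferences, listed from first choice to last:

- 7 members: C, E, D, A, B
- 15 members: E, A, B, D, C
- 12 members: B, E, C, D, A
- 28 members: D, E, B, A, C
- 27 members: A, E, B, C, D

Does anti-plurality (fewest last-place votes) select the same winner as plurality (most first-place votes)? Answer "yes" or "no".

Anti-plurality — last-place votes: E 0, C 43, D 27, A 12, B 7. Winner: E.
Plurality — first-place votes: E 15, C 7, D 28, A 27, B 12. Winner: D.
The two methods disagree.

no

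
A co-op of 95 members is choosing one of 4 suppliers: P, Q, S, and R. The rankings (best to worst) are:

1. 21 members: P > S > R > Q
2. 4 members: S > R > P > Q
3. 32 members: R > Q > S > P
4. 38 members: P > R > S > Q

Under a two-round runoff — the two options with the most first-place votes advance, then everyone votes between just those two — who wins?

Round 1 first-place votes: P 59, Q 0, S 4, R 32.
P and R advance.
Runoff: P is preferred to R by 59 voters; R by 36.
P wins the runoff.

P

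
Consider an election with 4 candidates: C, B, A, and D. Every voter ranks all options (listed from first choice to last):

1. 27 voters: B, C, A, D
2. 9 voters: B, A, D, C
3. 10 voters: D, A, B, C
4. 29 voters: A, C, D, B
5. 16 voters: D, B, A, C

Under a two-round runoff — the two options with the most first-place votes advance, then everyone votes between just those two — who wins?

Round 1 first-place votes: C 0, B 36, A 29, D 26.
B and A advance.
Runoff: B is preferred to A by 52 voters; A by 39.
B wins the runoff.

B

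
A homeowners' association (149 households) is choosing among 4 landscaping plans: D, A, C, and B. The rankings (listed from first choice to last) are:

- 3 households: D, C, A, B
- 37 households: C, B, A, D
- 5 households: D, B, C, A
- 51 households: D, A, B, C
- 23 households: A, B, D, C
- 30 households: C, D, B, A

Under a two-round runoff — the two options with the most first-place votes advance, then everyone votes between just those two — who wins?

D

Round 1 first-place votes: D 59, A 23, C 67, B 0.
C and D advance.
Runoff: C is preferred to D by 67 voters; D by 82.
D wins the runoff.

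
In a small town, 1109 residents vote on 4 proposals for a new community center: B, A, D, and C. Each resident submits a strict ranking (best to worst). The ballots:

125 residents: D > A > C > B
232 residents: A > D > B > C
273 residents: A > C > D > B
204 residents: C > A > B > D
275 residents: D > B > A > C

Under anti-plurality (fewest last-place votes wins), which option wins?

Last-place votes: B 398, A 0, D 204, C 507.
A is ranked last by the fewest voters, so A wins.

A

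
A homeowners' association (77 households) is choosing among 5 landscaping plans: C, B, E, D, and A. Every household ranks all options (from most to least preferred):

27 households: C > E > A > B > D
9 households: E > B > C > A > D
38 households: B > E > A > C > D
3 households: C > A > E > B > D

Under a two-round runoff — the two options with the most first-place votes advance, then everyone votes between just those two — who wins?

B

Round 1 first-place votes: C 30, B 38, E 9, D 0, A 0.
B and C advance.
Runoff: B is preferred to C by 47 voters; C by 30.
B wins the runoff.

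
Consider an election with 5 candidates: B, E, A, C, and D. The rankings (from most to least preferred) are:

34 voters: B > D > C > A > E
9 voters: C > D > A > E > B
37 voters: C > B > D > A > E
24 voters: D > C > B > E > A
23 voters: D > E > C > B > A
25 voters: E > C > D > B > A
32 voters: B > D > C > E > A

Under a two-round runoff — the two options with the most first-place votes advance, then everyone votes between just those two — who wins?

B

Round 1 first-place votes: B 66, E 25, A 0, C 46, D 47.
B and D advance.
Runoff: B is preferred to D by 103 voters; D by 81.
B wins the runoff.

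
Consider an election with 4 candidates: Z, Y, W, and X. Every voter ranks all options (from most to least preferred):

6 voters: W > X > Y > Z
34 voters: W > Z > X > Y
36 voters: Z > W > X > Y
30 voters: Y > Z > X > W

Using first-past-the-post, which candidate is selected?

W

First-place votes: Z 36, Y 30, W 40, X 0.
W has the most first-place votes.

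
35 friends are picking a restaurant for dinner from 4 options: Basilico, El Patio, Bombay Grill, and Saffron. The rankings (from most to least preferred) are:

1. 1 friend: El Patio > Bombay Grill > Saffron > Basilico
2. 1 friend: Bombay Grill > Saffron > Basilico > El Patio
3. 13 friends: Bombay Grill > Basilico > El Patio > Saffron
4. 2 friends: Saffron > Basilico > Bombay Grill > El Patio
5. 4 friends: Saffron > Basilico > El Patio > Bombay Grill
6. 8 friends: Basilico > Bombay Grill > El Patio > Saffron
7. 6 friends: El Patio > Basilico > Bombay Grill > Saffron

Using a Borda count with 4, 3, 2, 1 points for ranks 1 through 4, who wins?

Basilico: 1·1 + 1·2 + 13·3 + 2·3 + 4·3 + 8·4 + 6·3 = 110
El Patio: 1·4 + 1·1 + 13·2 + 2·1 + 4·2 + 8·2 + 6·4 = 81
Bombay Grill: 1·3 + 1·4 + 13·4 + 2·2 + 4·1 + 8·3 + 6·2 = 103
Saffron: 1·2 + 1·3 + 13·1 + 2·4 + 4·4 + 8·1 + 6·1 = 56
Basilico has the highest Borda score (110).

Basilico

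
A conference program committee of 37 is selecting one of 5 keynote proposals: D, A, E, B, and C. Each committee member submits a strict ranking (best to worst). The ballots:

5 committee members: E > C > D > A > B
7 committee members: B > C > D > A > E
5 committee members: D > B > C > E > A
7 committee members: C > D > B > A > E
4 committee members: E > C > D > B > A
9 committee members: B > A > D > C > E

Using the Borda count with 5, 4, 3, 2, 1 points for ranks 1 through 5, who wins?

B

D: 5·3 + 7·3 + 5·5 + 7·4 + 4·3 + 9·3 = 128
A: 5·2 + 7·2 + 5·1 + 7·2 + 4·1 + 9·4 = 83
E: 5·5 + 7·1 + 5·2 + 7·1 + 4·5 + 9·1 = 78
B: 5·1 + 7·5 + 5·4 + 7·3 + 4·2 + 9·5 = 134
C: 5·4 + 7·4 + 5·3 + 7·5 + 4·4 + 9·2 = 132
B has the highest Borda score (134).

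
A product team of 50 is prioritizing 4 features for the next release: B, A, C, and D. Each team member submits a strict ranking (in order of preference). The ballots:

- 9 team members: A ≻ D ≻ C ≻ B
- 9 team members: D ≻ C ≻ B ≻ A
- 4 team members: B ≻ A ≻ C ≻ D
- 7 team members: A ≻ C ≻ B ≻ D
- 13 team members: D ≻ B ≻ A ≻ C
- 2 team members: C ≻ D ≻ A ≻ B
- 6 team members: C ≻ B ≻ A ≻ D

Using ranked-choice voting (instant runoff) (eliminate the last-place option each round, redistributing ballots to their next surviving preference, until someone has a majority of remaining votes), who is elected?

Round 1: B 4, A 16, C 8, D 22. Eliminate B.
Round 2: A 20, C 8, D 22. Eliminate C.
Round 3: A 26, D 24. A has a majority.

A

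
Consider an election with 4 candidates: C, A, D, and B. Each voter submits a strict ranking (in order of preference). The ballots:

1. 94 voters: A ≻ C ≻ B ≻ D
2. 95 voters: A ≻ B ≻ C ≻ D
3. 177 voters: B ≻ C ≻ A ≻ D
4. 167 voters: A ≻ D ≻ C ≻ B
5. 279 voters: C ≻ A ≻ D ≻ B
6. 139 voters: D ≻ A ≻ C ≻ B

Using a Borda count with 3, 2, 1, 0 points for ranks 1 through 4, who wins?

A

C: 94·2 + 95·1 + 177·2 + 167·1 + 279·3 + 139·1 = 1780
A: 94·3 + 95·3 + 177·1 + 167·3 + 279·2 + 139·2 = 2081
D: 94·0 + 95·0 + 177·0 + 167·2 + 279·1 + 139·3 = 1030
B: 94·1 + 95·2 + 177·3 + 167·0 + 279·0 + 139·0 = 815
A has the highest Borda score (2081).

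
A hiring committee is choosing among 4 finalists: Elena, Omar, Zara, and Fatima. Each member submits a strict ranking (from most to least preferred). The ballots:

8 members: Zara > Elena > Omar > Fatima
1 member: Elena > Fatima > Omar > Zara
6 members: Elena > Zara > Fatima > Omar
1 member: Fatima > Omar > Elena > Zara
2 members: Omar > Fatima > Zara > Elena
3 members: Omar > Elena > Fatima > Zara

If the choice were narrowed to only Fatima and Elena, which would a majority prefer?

Voters preferring Fatima to Elena: 3; preferring Elena to Fatima: 18.
Elena wins the head-to-head.

Elena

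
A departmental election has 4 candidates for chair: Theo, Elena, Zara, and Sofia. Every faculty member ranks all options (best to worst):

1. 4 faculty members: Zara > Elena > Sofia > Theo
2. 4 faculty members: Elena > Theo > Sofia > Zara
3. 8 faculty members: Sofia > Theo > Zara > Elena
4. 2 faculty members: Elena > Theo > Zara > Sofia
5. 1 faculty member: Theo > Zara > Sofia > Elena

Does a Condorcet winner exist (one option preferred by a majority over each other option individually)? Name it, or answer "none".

none

Checking pairwise contests:
Elena beats Theo 10–9.
Zara beats Elena 13–6.
Theo beats Zara 15–4.
Elena beats Sofia 10–9.
Every option loses at least one head-to-head, so there is no Condorcet winner.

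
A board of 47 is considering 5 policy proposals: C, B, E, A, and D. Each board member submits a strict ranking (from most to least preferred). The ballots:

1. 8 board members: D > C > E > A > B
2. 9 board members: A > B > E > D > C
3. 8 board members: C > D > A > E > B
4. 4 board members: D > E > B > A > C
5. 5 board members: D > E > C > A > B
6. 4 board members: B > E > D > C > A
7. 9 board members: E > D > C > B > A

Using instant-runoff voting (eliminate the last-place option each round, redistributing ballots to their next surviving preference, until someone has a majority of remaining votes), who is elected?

Round 1: C 8, B 4, E 9, A 9, D 17. Eliminate B.
Round 2: C 8, E 13, A 9, D 17. Eliminate C.
Round 3: E 13, A 9, D 25. D has a majority.

D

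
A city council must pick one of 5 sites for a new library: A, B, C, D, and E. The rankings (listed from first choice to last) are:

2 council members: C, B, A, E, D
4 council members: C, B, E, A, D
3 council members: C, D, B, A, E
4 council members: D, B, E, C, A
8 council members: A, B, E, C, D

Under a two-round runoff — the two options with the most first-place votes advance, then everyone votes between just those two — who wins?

Round 1 first-place votes: A 8, B 0, C 9, D 4, E 0.
C and A advance.
Runoff: C is preferred to A by 13 voters; A by 8.
C wins the runoff.

C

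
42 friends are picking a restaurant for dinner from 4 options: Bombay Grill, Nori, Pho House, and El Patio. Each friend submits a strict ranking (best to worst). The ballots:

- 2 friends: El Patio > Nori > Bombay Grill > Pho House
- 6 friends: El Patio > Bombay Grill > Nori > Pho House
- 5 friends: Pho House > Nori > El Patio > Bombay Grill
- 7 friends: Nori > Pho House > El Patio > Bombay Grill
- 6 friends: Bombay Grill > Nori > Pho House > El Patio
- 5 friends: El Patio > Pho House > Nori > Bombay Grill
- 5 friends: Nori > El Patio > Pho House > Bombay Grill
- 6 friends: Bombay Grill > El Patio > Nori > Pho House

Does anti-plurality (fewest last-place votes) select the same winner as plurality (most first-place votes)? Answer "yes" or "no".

no

Anti-plurality — last-place votes: Bombay Grill 22, Nori 0, Pho House 14, El Patio 6. Winner: Nori.
Plurality — first-place votes: Bombay Grill 12, Nori 12, Pho House 5, El Patio 13. Winner: El Patio.
The two methods disagree.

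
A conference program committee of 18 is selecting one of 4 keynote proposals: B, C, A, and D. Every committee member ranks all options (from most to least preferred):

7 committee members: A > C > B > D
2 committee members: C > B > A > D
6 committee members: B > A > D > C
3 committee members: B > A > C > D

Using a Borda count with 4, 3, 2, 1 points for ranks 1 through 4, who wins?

A

B: 7·2 + 2·3 + 6·4 + 3·4 = 56
C: 7·3 + 2·4 + 6·1 + 3·2 = 41
A: 7·4 + 2·2 + 6·3 + 3·3 = 59
D: 7·1 + 2·1 + 6·2 + 3·1 = 24
A has the highest Borda score (59).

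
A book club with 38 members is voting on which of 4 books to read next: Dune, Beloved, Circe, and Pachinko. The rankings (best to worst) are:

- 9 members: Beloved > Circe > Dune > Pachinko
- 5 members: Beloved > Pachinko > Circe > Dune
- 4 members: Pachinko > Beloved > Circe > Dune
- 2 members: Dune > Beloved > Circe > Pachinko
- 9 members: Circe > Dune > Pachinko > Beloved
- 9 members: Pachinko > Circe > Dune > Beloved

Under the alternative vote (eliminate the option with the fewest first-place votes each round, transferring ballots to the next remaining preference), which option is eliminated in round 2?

Circe

Round 1: Dune 2, Beloved 14, Circe 9, Pachinko 13. Eliminate Dune.
Round 2: Beloved 16, Circe 9, Pachinko 13. Eliminate Circe.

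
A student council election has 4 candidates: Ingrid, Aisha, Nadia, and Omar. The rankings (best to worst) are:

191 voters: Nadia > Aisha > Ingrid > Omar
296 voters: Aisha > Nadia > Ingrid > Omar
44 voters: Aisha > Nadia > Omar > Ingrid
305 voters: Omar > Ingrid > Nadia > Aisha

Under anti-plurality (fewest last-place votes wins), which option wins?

Nadia

Last-place votes: Ingrid 44, Aisha 305, Nadia 0, Omar 487.
Nadia is ranked last by the fewest voters, so Nadia wins.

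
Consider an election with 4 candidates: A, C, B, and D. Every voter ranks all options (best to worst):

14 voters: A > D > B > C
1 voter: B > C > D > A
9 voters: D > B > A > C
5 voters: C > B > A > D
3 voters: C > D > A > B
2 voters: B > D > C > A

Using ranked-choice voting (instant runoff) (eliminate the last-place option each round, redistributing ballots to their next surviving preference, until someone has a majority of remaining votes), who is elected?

Round 1: A 14, C 8, B 3, D 9. Eliminate B.
Round 2: A 14, C 9, D 11. Eliminate C.
Round 3: A 19, D 15. A has a majority.

A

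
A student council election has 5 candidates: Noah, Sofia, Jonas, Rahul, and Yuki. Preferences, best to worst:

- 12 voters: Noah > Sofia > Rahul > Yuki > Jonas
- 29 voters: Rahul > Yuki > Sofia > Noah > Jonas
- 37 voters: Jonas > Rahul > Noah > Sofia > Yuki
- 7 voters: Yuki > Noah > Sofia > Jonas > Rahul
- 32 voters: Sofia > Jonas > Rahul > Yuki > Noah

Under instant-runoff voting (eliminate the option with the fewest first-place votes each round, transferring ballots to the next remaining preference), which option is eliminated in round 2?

Round 1: Noah 12, Sofia 32, Jonas 37, Rahul 29, Yuki 7. Eliminate Yuki.
Round 2: Noah 19, Sofia 32, Jonas 37, Rahul 29. Eliminate Noah.

Noah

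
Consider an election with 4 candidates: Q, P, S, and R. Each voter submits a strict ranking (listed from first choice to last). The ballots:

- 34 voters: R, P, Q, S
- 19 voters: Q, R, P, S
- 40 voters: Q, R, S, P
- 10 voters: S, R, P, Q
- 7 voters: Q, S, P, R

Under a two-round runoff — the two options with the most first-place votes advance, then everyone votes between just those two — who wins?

Round 1 first-place votes: Q 66, P 0, S 10, R 34.
Q and R advance.
Runoff: Q is preferred to R by 66 voters; R by 44.
Q wins the runoff.

Q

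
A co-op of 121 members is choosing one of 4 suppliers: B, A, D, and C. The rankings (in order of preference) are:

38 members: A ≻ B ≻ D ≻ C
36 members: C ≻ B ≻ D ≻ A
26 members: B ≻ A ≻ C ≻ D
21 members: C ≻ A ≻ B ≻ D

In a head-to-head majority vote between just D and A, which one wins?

A

Voters preferring D to A: 36; preferring A to D: 85.
A wins the head-to-head.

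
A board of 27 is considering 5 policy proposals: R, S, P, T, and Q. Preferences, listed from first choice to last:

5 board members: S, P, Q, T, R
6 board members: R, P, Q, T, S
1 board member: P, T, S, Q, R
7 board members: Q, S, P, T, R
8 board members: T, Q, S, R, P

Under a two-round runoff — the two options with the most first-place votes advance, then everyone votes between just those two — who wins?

Q

Round 1 first-place votes: R 6, S 5, P 1, T 8, Q 7.
T and Q advance.
Runoff: T is preferred to Q by 9 voters; Q by 18.
Q wins the runoff.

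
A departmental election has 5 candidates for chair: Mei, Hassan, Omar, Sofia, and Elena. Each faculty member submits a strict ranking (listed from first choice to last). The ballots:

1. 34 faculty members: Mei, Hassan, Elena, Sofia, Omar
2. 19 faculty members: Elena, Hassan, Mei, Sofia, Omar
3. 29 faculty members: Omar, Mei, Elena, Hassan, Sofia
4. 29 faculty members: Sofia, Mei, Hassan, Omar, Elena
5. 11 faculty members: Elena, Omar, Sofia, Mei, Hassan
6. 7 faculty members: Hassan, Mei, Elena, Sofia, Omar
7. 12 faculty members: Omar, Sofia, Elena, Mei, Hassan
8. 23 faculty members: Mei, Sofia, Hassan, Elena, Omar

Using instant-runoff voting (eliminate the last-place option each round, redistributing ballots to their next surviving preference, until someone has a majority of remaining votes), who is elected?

Round 1: Mei 57, Hassan 7, Omar 41, Sofia 29, Elena 30. Eliminate Hassan.
Round 2: Mei 64, Omar 41, Sofia 29, Elena 30. Eliminate Sofia.
Round 3: Mei 93, Omar 41, Elena 30. Mei has a majority.

Mei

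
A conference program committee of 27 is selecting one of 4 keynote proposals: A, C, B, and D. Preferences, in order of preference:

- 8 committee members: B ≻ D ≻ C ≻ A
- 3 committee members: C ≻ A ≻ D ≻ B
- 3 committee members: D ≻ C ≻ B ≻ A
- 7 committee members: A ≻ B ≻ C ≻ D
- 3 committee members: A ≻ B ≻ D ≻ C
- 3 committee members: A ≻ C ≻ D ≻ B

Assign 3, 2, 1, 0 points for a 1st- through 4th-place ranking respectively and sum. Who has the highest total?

B

A: 8·0 + 3·2 + 3·0 + 7·3 + 3·3 + 3·3 = 45
C: 8·1 + 3·3 + 3·2 + 7·1 + 3·0 + 3·2 = 36
B: 8·3 + 3·0 + 3·1 + 7·2 + 3·2 + 3·0 = 47
D: 8·2 + 3·1 + 3·3 + 7·0 + 3·1 + 3·1 = 34
B has the highest Borda score (47).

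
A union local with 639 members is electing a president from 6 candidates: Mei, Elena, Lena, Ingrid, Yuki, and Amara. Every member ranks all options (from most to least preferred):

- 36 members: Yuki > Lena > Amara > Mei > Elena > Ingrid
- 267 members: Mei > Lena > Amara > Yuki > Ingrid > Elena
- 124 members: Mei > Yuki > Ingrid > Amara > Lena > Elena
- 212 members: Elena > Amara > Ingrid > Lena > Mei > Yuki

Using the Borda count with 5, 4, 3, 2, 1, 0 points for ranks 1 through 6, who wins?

Mei: 36·2 + 267·5 + 124·5 + 212·1 = 2239
Elena: 36·1 + 267·0 + 124·0 + 212·5 = 1096
Lena: 36·4 + 267·4 + 124·1 + 212·2 = 1760
Ingrid: 36·0 + 267·1 + 124·3 + 212·3 = 1275
Yuki: 36·5 + 267·2 + 124·4 + 212·0 = 1210
Amara: 36·3 + 267·3 + 124·2 + 212·4 = 2005
Mei has the highest Borda score (2239).

Mei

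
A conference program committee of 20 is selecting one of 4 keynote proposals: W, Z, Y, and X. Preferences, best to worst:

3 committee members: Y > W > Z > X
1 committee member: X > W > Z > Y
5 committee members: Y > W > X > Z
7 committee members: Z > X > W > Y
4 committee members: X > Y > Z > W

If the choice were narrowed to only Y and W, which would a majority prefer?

Voters preferring Y to W: 12; preferring W to Y: 8.
Y wins the head-to-head.

Y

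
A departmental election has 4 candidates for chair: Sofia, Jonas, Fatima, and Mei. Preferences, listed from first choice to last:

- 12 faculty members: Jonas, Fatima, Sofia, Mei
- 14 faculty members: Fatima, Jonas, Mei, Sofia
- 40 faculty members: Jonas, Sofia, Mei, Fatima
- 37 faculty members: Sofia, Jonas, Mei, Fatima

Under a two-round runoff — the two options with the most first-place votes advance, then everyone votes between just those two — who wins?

Round 1 first-place votes: Sofia 37, Jonas 52, Fatima 14, Mei 0.
Jonas and Sofia advance.
Runoff: Jonas is preferred to Sofia by 66 voters; Sofia by 37.
Jonas wins the runoff.

Jonas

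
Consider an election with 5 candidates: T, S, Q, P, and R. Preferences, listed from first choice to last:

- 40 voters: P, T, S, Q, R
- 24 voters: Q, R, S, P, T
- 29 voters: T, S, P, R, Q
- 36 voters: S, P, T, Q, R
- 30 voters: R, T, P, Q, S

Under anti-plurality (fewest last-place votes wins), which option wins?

Last-place votes: T 24, S 30, Q 29, P 0, R 76.
P is ranked last by the fewest voters, so P wins.

P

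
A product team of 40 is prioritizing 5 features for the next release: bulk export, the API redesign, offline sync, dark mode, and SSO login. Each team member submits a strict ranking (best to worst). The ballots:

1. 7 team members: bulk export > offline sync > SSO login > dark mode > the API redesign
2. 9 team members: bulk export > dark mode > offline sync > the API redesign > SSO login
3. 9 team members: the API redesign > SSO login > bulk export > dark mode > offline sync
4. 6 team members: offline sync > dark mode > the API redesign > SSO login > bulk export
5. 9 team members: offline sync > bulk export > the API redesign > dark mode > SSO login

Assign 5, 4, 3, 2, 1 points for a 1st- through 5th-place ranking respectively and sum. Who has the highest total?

bulk export: 7·5 + 9·5 + 9·3 + 6·1 + 9·4 = 149
the API redesign: 7·1 + 9·2 + 9·5 + 6·3 + 9·3 = 115
offline sync: 7·4 + 9·3 + 9·1 + 6·5 + 9·5 = 139
dark mode: 7·2 + 9·4 + 9·2 + 6·4 + 9·2 = 110
SSO login: 7·3 + 9·1 + 9·4 + 6·2 + 9·1 = 87
bulk export has the highest Borda score (149).

bulk export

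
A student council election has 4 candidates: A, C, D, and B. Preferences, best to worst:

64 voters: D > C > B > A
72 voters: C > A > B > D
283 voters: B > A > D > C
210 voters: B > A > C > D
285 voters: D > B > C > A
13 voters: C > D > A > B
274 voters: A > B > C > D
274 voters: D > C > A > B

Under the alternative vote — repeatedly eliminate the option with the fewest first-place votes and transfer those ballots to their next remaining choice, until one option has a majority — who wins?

Round 1: A 274, C 85, D 623, B 493. Eliminate C.
Round 2: A 346, D 636, B 493. Eliminate A.
Round 3: D 636, B 839. B has a majority.

B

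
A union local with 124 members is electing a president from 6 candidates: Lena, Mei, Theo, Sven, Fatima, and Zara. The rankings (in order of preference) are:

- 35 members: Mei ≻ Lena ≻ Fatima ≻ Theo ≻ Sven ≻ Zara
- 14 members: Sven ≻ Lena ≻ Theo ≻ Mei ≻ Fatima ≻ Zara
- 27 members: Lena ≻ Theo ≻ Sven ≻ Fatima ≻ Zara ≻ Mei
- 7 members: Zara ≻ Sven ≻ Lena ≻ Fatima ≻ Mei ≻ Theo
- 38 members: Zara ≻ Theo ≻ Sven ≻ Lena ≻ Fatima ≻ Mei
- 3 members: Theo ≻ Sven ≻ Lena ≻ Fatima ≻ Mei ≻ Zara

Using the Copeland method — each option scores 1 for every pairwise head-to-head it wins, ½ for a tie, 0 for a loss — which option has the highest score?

Lena

Lena: beats Mei, Theo, Fatima, and Zara; ties Sven → score 4.5.
Mei: loses to Lena, Theo, Sven, Fatima, and Zara → score 0.
Theo: beats Mei, Sven, Fatima, and Zara; loses to Lena → score 4.
Sven: beats Mei, Fatima, and Zara; ties Lena; loses to Theo → score 3.5.
Fatima: beats Mei and Zara; loses to Lena, Theo, and Sven → score 2.
Zara: beats Mei; loses to Lena, Theo, Sven, and Fatima → score 1.
Lena has the best pairwise record.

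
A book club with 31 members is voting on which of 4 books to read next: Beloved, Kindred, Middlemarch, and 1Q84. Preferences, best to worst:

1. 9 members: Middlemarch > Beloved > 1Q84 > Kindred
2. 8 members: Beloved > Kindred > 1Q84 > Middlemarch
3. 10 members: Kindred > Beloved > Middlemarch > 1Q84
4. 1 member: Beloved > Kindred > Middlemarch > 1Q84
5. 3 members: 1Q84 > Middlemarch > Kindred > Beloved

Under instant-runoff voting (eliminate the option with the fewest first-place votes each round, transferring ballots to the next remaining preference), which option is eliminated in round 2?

Round 1: Beloved 9, Kindred 10, Middlemarch 9, 1Q84 3. Eliminate 1Q84.
Round 2: Beloved 9, Kindred 10, Middlemarch 12. Eliminate Beloved.

Beloved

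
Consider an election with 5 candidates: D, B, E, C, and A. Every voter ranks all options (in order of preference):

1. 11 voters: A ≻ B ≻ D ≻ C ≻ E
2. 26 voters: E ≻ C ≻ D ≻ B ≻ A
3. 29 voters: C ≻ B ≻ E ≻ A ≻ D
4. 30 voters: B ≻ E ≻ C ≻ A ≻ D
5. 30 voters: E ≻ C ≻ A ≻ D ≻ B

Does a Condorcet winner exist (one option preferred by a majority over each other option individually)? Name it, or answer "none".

none

Checking pairwise contests:
B beats D 70–56.
C beats B 85–41.
B beats E 70–56.
E beats C 86–40.
B beats A 85–41.
Every option loses at least one head-to-head, so there is no Condorcet winner.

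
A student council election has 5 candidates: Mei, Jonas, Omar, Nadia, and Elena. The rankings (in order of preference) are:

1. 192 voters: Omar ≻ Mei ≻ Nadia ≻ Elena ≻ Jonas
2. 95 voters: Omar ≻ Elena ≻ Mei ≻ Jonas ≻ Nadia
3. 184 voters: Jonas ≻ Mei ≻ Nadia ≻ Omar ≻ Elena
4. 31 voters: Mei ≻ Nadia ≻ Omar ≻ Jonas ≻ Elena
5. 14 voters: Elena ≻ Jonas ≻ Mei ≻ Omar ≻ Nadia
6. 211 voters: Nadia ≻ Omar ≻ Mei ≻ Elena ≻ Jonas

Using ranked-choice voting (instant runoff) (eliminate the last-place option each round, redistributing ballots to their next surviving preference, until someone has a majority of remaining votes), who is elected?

Nadia

Round 1: Mei 31, Jonas 184, Omar 287, Nadia 211, Elena 14. Eliminate Elena.
Round 2: Mei 31, Jonas 198, Omar 287, Nadia 211. Eliminate Mei.
Round 3: Jonas 198, Omar 287, Nadia 242. Eliminate Jonas.
Round 4: Omar 301, Nadia 426. Nadia has a majority.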